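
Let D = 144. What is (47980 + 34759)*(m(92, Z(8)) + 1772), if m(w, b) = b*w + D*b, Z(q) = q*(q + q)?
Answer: 2645993220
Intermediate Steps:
Z(q) = 2*q² (Z(q) = q*(2*q) = 2*q²)
m(w, b) = 144*b + b*w (m(w, b) = b*w + 144*b = 144*b + b*w)
(47980 + 34759)*(m(92, Z(8)) + 1772) = (47980 + 34759)*((2*8²)*(144 + 92) + 1772) = 82739*((2*64)*236 + 1772) = 82739*(128*236 + 1772) = 82739*(30208 + 1772) = 82739*31980 = 2645993220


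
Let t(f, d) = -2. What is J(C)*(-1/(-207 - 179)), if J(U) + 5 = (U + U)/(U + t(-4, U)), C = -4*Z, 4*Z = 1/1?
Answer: -13/1158 ≈ -0.011226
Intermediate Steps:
Z = ¼ (Z = (1/1)/4 = (1*1)/4 = (¼)*1 = ¼ ≈ 0.25000)
C = -1 (C = -4*¼ = -1)
J(U) = -5 + 2*U/(-2 + U) (J(U) = -5 + (U + U)/(U - 2) = -5 + (2*U)/(-2 + U) = -5 + 2*U/(-2 + U))
J(C)*(-1/(-207 - 179)) = ((10 - 3*(-1))/(-2 - 1))*(-1/(-207 - 179)) = ((10 + 3)/(-3))*(-1/(-386)) = (-⅓*13)*(-1*(-1/386)) = -13/3*1/386 = -13/1158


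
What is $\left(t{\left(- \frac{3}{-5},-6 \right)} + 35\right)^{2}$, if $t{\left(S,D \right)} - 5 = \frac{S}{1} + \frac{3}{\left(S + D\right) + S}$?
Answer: $\frac{2556801}{1600} \approx 1598.0$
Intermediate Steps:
$t{\left(S,D \right)} = 5 + S + \frac{3}{D + 2 S}$ ($t{\left(S,D \right)} = 5 + \left(\frac{S}{1} + \frac{3}{\left(S + D\right) + S}\right) = 5 + \left(S 1 + \frac{3}{\left(D + S\right) + S}\right) = 5 + \left(S + \frac{3}{D + 2 S}\right) = 5 + S + \frac{3}{D + 2 S}$)
$\left(t{\left(- \frac{3}{-5},-6 \right)} + 35\right)^{2} = \left(\frac{3 + 2 \left(- \frac{3}{-5}\right)^{2} + 5 \left(-6\right) + 10 \left(- \frac{3}{-5}\right) - 6 \left(- \frac{3}{-5}\right)}{-6 + 2 \left(- \frac{3}{-5}\right)} + 35\right)^{2} = \left(\frac{3 + 2 \left(\left(-3\right) \left(- \frac{1}{5}\right)\right)^{2} - 30 + 10 \left(\left(-3\right) \left(- \frac{1}{5}\right)\right) - 6 \left(\left(-3\right) \left(- \frac{1}{5}\right)\right)}{-6 + 2 \left(\left(-3\right) \left(- \frac{1}{5}\right)\right)} + 35\right)^{2} = \left(\frac{3 + 2 \left(\frac{3}{5}\right)^{2} - 30 + 10 \cdot \frac{3}{5} - \frac{18}{5}}{-6 + 2 \cdot \frac{3}{5}} + 35\right)^{2} = \left(\frac{3 + 2 \cdot \frac{9}{25} - 30 + 6 - \frac{18}{5}}{-6 + \frac{6}{5}} + 35\right)^{2} = \left(\frac{3 + \frac{18}{25} - 30 + 6 - \frac{18}{5}}{- \frac{24}{5}} + 35\right)^{2} = \left(\left(- \frac{5}{24}\right) \left(- \frac{597}{25}\right) + 35\right)^{2} = \left(\frac{199}{40} + 35\right)^{2} = \left(\frac{1599}{40}\right)^{2} = \frac{2556801}{1600}$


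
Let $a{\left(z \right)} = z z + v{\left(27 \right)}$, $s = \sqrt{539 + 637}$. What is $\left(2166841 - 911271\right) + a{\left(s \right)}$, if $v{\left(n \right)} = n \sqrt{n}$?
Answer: $1256746 + 81 \sqrt{3} \approx 1.2569 \cdot 10^{6}$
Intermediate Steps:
$v{\left(n \right)} = n^{\frac{3}{2}}$
$s = 14 \sqrt{6}$ ($s = \sqrt{1176} = 14 \sqrt{6} \approx 34.293$)
$a{\left(z \right)} = z^{2} + 81 \sqrt{3}$ ($a{\left(z \right)} = z z + 27^{\frac{3}{2}} = z^{2} + 81 \sqrt{3}$)
$\left(2166841 - 911271\right) + a{\left(s \right)} = \left(2166841 - 911271\right) + \left(\left(14 \sqrt{6}\right)^{2} + 81 \sqrt{3}\right) = 1255570 + \left(1176 + 81 \sqrt{3}\right) = 1256746 + 81 \sqrt{3}$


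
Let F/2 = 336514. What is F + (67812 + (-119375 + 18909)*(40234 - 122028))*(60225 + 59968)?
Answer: 987696052269516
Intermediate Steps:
F = 673028 (F = 2*336514 = 673028)
F + (67812 + (-119375 + 18909)*(40234 - 122028))*(60225 + 59968) = 673028 + (67812 + (-119375 + 18909)*(40234 - 122028))*(60225 + 59968) = 673028 + (67812 - 100466*(-81794))*120193 = 673028 + (67812 + 8217516004)*120193 = 673028 + 8217583816*120193 = 673028 + 987696051596488 = 987696052269516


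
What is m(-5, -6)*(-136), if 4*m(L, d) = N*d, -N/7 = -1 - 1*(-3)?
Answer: -2856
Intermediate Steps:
N = -14 (N = -7*(-1 - 1*(-3)) = -7*(-1 + 3) = -7*2 = -14)
m(L, d) = -7*d/2 (m(L, d) = (-14*d)/4 = -7*d/2)
m(-5, -6)*(-136) = -7/2*(-6)*(-136) = 21*(-136) = -2856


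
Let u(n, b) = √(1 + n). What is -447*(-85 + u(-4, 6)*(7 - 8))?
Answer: 37995 + 447*I*√3 ≈ 37995.0 + 774.23*I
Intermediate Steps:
-447*(-85 + u(-4, 6)*(7 - 8)) = -447*(-85 + √(1 - 4)*(7 - 8)) = -447*(-85 + √(-3)*(-1)) = -447*(-85 + (I*√3)*(-1)) = -447*(-85 - I*√3) = 37995 + 447*I*√3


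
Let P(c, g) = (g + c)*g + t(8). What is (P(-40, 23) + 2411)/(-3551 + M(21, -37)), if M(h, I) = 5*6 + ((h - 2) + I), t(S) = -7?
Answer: -2013/3539 ≈ -0.56880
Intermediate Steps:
M(h, I) = 28 + I + h (M(h, I) = 30 + ((-2 + h) + I) = 30 + (-2 + I + h) = 28 + I + h)
P(c, g) = -7 + g*(c + g) (P(c, g) = (g + c)*g - 7 = (c + g)*g - 7 = g*(c + g) - 7 = -7 + g*(c + g))
(P(-40, 23) + 2411)/(-3551 + M(21, -37)) = ((-7 + 23² - 40*23) + 2411)/(-3551 + (28 - 37 + 21)) = ((-7 + 529 - 920) + 2411)/(-3551 + 12) = (-398 + 2411)/(-3539) = 2013*(-1/3539) = -2013/3539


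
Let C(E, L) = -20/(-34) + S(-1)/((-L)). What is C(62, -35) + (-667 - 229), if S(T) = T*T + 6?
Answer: -76093/85 ≈ -895.21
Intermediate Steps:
S(T) = 6 + T² (S(T) = T² + 6 = 6 + T²)
C(E, L) = 10/17 - 7/L (C(E, L) = -20/(-34) + (6 + (-1)²)/((-L)) = -20*(-1/34) + (6 + 1)*(-1/L) = 10/17 + 7*(-1/L) = 10/17 - 7/L)
C(62, -35) + (-667 - 229) = (10/17 - 7/(-35)) + (-667 - 229) = (10/17 - 7*(-1/35)) - 896 = (10/17 + ⅕) - 896 = 67/85 - 896 = -76093/85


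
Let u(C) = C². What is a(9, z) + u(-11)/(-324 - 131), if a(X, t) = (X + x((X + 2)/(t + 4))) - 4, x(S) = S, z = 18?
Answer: 4763/910 ≈ 5.2341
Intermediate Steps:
a(X, t) = -4 + X + (2 + X)/(4 + t) (a(X, t) = (X + (X + 2)/(t + 4)) - 4 = (X + (2 + X)/(4 + t)) - 4 = -4 + X + (2 + X)/(4 + t))
a(9, z) + u(-11)/(-324 - 131) = (2 + 9 + (-4 + 9)*(4 + 18))/(4 + 18) + (-11)²/(-324 - 131) = (2 + 9 + 5*22)/22 + 121/(-455) = (2 + 9 + 110)/22 - 1/455*121 = (1/22)*121 - 121/455 = 11/2 - 121/455 = 4763/910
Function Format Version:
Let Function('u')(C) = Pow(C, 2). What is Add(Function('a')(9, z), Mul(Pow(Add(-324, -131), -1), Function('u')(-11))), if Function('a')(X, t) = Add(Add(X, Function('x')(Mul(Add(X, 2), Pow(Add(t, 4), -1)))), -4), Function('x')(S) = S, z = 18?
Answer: Rational(4763, 910) ≈ 5.2341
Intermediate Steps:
Function('a')(X, t) = Add(-4, X, Mul(Pow(Add(4, t), -1), Add(2, X))) (Function('a')(X, t) = Add(Add(X, Mul(Add(X, 2), Pow(Add(t, 4), -1))), -4) = Add(Add(X, Mul(Add(2, X), Pow(Add(4, t), -1))), -4) = Add(Add(X, Mul(Pow(Add(4, t), -1), Add(2, X))), -4) = Add(-4, X, Mul(Pow(Add(4, t), -1), Add(2, X))))
Add(Function('a')(9, z), Mul(Pow(Add(-324, -131), -1), Function('u')(-11))) = Add(Mul(Pow(Add(4, 18), -1), Add(2, 9, Mul(Add(-4, 9), Add(4, 18)))), Mul(Pow(Add(-324, -131), -1), Pow(-11, 2))) = Add(Mul(Pow(22, -1), Add(2, 9, Mul(5, 22))), Mul(Pow(-455, -1), 121)) = Add(Mul(Rational(1, 22), Add(2, 9, 110)), Mul(Rational(-1, 455), 121)) = Add(Mul(Rational(1, 22), 121), Rational(-121, 455)) = Add(Rational(11, 2), Rational(-121, 455)) = Rational(4763, 910)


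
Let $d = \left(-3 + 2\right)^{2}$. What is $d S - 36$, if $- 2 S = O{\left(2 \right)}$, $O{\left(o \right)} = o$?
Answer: $-37$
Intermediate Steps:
$S = -1$ ($S = \left(- \frac{1}{2}\right) 2 = -1$)
$d = 1$ ($d = \left(-1\right)^{2} = 1$)
$d S - 36 = 1 \left(-1\right) - 36 = -1 - 36 = -37$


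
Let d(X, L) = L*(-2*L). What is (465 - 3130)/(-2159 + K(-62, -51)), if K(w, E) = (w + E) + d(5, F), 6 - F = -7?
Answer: 533/522 ≈ 1.0211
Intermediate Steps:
F = 13 (F = 6 - 1*(-7) = 6 + 7 = 13)
d(X, L) = -2*L²
K(w, E) = -338 + E + w (K(w, E) = (w + E) - 2*13² = (E + w) - 2*169 = (E + w) - 338 = -338 + E + w)
(465 - 3130)/(-2159 + K(-62, -51)) = (465 - 3130)/(-2159 + (-338 - 51 - 62)) = -2665/(-2159 - 451) = -2665/(-2610) = -2665*(-1/2610) = 533/522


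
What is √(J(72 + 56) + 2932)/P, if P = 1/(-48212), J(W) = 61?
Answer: -48212*√2993 ≈ -2.6376e+6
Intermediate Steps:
P = -1/48212 ≈ -2.0742e-5
√(J(72 + 56) + 2932)/P = √(61 + 2932)/(-1/48212) = √2993*(-48212) = -48212*√2993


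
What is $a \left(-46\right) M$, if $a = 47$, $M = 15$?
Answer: $-32430$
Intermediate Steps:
$a \left(-46\right) M = 47 \left(-46\right) 15 = \left(-2162\right) 15 = -32430$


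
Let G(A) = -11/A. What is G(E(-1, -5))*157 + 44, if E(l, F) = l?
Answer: 1771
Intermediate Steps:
G(E(-1, -5))*157 + 44 = -11/(-1)*157 + 44 = -11*(-1)*157 + 44 = 11*157 + 44 = 1727 + 44 = 1771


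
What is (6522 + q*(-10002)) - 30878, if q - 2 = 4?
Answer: -84368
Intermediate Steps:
q = 6 (q = 2 + 4 = 6)
(6522 + q*(-10002)) - 30878 = (6522 + 6*(-10002)) - 30878 = (6522 - 60012) - 30878 = -53490 - 30878 = -84368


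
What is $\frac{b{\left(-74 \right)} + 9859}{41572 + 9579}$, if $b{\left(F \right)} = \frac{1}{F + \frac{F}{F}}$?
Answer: $\frac{719706}{3734023} \approx 0.19274$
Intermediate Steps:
$b{\left(F \right)} = \frac{1}{1 + F}$ ($b{\left(F \right)} = \frac{1}{F + 1} = \frac{1}{1 + F}$)
$\frac{b{\left(-74 \right)} + 9859}{41572 + 9579} = \frac{\frac{1}{1 - 74} + 9859}{41572 + 9579} = \frac{\frac{1}{-73} + 9859}{51151} = \left(- \frac{1}{73} + 9859\right) \frac{1}{51151} = \frac{719706}{73} \cdot \frac{1}{51151} = \frac{719706}{3734023}$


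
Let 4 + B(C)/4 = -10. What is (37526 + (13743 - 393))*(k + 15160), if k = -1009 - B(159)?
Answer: 722795332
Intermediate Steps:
B(C) = -56 (B(C) = -16 + 4*(-10) = -16 - 40 = -56)
k = -953 (k = -1009 - 1*(-56) = -1009 + 56 = -953)
(37526 + (13743 - 393))*(k + 15160) = (37526 + (13743 - 393))*(-953 + 15160) = (37526 + 13350)*14207 = 50876*14207 = 722795332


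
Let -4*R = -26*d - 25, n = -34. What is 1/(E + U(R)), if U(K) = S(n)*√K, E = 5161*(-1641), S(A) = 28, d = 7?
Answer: -2823067/23909121845943 - 14*√23/23909121845943 ≈ -1.1808e-7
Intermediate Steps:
R = 207/4 (R = -(-26*7 - 25)/4 = -(-182 - 25)/4 = -¼*(-207) = 207/4 ≈ 51.750)
E = -8469201
U(K) = 28*√K
1/(E + U(R)) = 1/(-8469201 + 28*√(207/4)) = 1/(-8469201 + 28*(3*√23/2)) = 1/(-8469201 + 42*√23)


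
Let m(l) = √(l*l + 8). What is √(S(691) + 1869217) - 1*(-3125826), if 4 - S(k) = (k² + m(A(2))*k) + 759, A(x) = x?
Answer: 3125826 + √(1390981 - 1382*√3) ≈ 3.1270e+6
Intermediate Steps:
m(l) = √(8 + l²) (m(l) = √(l² + 8) = √(8 + l²))
S(k) = -755 - k² - 2*k*√3 (S(k) = 4 - ((k² + √(8 + 2²)*k) + 759) = 4 - ((k² + √(8 + 4)*k) + 759) = 4 - ((k² + √12*k) + 759) = 4 - ((k² + (2*√3)*k) + 759) = 4 - ((k² + 2*k*√3) + 759) = 4 - (759 + k² + 2*k*√3) = 4 + (-759 - k² - 2*k*√3) = -755 - k² - 2*k*√3)
√(S(691) + 1869217) - 1*(-3125826) = √((-755 - 1*691² - 2*691*√3) + 1869217) - 1*(-3125826) = √((-755 - 1*477481 - 1382*√3) + 1869217) + 3125826 = √((-755 - 477481 - 1382*√3) + 1869217) + 3125826 = √((-478236 - 1382*√3) + 1869217) + 3125826 = √(1390981 - 1382*√3) + 3125826 = 3125826 + √(1390981 - 1382*√3)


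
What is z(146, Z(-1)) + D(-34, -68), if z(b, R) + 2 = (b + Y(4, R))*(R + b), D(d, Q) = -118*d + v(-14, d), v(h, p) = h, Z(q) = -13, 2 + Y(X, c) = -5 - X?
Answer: 21951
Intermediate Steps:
Y(X, c) = -7 - X (Y(X, c) = -2 + (-5 - X) = -7 - X)
D(d, Q) = -14 - 118*d (D(d, Q) = -118*d - 14 = -14 - 118*d)
z(b, R) = -2 + (-11 + b)*(R + b) (z(b, R) = -2 + (b + (-7 - 1*4))*(R + b) = -2 + (b + (-7 - 4))*(R + b) = -2 + (b - 11)*(R + b) = -2 + (-11 + b)*(R + b))
z(146, Z(-1)) + D(-34, -68) = (-2 + 146² - 11*(-13) - 11*146 - 13*146) + (-14 - 118*(-34)) = (-2 + 21316 + 143 - 1606 - 1898) + (-14 + 4012) = 17953 + 3998 = 21951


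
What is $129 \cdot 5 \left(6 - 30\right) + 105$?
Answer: $-15375$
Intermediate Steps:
$129 \cdot 5 \left(6 - 30\right) + 105 = 129 \cdot 5 \left(-24\right) + 105 = 129 \left(-120\right) + 105 = -15480 + 105 = -15375$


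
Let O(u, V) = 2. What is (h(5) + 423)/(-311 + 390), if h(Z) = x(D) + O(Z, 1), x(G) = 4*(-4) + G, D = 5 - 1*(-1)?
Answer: 415/79 ≈ 5.2532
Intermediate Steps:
D = 6 (D = 5 + 1 = 6)
x(G) = -16 + G
h(Z) = -8 (h(Z) = (-16 + 6) + 2 = -10 + 2 = -8)
(h(5) + 423)/(-311 + 390) = (-8 + 423)/(-311 + 390) = 415/79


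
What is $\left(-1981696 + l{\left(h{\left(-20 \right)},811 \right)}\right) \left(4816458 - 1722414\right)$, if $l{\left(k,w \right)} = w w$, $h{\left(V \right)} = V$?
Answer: $-4096436904900$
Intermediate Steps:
$l{\left(k,w \right)} = w^{2}$
$\left(-1981696 + l{\left(h{\left(-20 \right)},811 \right)}\right) \left(4816458 - 1722414\right) = \left(-1981696 + 811^{2}\right) \left(4816458 - 1722414\right) = \left(-1981696 + 657721\right) 3094044 = \left(-1323975\right) 3094044 = -4096436904900$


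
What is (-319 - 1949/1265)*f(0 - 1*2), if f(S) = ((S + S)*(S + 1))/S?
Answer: 810968/1265 ≈ 641.08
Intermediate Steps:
f(S) = 2 + 2*S (f(S) = ((2*S)*(1 + S))/S = (2*S*(1 + S))/S = 2 + 2*S)
(-319 - 1949/1265)*f(0 - 1*2) = (-319 - 1949/1265)*(2 + 2*(0 - 1*2)) = (-319 - 1949/1265)*(2 + 2*(0 - 2)) = (-319 - 1*1949/1265)*(2 + 2*(-2)) = (-319 - 1949/1265)*(2 - 4) = -405484/1265*(-2) = 810968/1265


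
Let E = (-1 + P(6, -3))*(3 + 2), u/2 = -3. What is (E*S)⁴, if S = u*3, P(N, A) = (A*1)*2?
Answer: 157529610000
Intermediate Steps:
P(N, A) = 2*A (P(N, A) = A*2 = 2*A)
u = -6 (u = 2*(-3) = -6)
S = -18 (S = -6*3 = -18)
E = -35 (E = (-1 + 2*(-3))*(3 + 2) = (-1 - 6)*5 = -7*5 = -35)
(E*S)⁴ = (-35*(-18))⁴ = 630⁴ = 157529610000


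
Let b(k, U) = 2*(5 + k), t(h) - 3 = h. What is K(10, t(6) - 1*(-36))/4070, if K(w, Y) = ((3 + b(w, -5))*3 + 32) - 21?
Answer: 1/37 ≈ 0.027027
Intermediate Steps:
t(h) = 3 + h
b(k, U) = 10 + 2*k
K(w, Y) = 50 + 6*w (K(w, Y) = ((3 + (10 + 2*w))*3 + 32) - 21 = ((13 + 2*w)*3 + 32) - 21 = ((39 + 6*w) + 32) - 21 = (71 + 6*w) - 21 = 50 + 6*w)
K(10, t(6) - 1*(-36))/4070 = (50 + 6*10)/4070 = (50 + 60)*(1/4070) = 110*(1/4070) = 1/37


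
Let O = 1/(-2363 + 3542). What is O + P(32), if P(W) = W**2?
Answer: 1207297/1179 ≈ 1024.0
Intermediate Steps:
O = 1/1179 ≈ 0.00084818
O + P(32) = 1/1179 + 32**2 = 1/1179 + 1024 = 1207297/1179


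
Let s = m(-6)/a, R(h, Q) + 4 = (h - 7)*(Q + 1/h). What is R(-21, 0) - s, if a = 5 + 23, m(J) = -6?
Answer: -103/42 ≈ -2.4524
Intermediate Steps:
a = 28
R(h, Q) = -4 + (-7 + h)*(Q + 1/h) (R(h, Q) = -4 + (h - 7)*(Q + 1/h) = -4 + (-7 + h)*(Q + 1/h))
s = -3/14 (s = -6/28 = -6*1/28 = -3/14 ≈ -0.21429)
R(-21, 0) - s = (-3 - 7*0 - 7/(-21) + 0*(-21)) - 1*(-3/14) = (-3 + 0 - 7*(-1/21) + 0) + 3/14 = (-3 + 0 + ⅓ + 0) + 3/14 = -8/3 + 3/14 = -103/42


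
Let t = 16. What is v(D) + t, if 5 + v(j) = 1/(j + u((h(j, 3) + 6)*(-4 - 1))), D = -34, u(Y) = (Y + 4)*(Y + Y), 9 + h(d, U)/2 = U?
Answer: 22067/2006 ≈ 11.001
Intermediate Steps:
h(d, U) = -18 + 2*U
u(Y) = 2*Y*(4 + Y) (u(Y) = (4 + Y)*(2*Y) = 2*Y*(4 + Y))
v(j) = -5 + 1/(2040 + j) (v(j) = -5 + 1/(j + 2*(((-18 + 2*3) + 6)*(-4 - 1))*(4 + ((-18 + 2*3) + 6)*(-4 - 1))) = -5 + 1/(j + 2*(((-18 + 6) + 6)*(-5))*(4 + ((-18 + 6) + 6)*(-5))) = -5 + 1/(j + 2*((-12 + 6)*(-5))*(4 + (-12 + 6)*(-5))) = -5 + 1/(j + 2*(-6*(-5))*(4 - 6*(-5))) = -5 + 1/(j + 2*30*(4 + 30)) = -5 + 1/(j + 2*30*34) = -5 + 1/(j + 2040) = -5 + 1/(2040 + j))
v(D) + t = (-10199 - 5*(-34))/(2040 - 34) + 16 = (-10199 + 170)/2006 + 16 = (1/2006)*(-10029) + 16 = -10029/2006 + 16 = 22067/2006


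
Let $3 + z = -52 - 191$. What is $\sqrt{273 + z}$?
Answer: $3 \sqrt{3} \approx 5.1962$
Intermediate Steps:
$z = -246$ ($z = -3 - 243 = -246$)
$\sqrt{273 + z} = \sqrt{273 - 246} = \sqrt{27} = 3 \sqrt{3}$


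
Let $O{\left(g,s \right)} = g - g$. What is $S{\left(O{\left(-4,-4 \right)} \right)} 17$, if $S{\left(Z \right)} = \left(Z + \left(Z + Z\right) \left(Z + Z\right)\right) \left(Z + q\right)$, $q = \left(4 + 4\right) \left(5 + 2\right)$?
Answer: $0$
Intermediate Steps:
$q = 56$ ($q = 8 \cdot 7 = 56$)
$O{\left(g,s \right)} = 0$
$S{\left(Z \right)} = \left(56 + Z\right) \left(Z + 4 Z^{2}\right)$ ($S{\left(Z \right)} = \left(Z + \left(Z + Z\right) \left(Z + Z\right)\right) \left(Z + 56\right) = \left(Z + 2 Z 2 Z\right) \left(56 + Z\right) = \left(Z + 4 Z^{2}\right) \left(56 + Z\right) = \left(56 + Z\right) \left(Z + 4 Z^{2}\right)$)
$S{\left(O{\left(-4,-4 \right)} \right)} 17 = 0 \left(56 + 4 \cdot 0^{2} + 225 \cdot 0\right) 17 = 0 \left(56 + 4 \cdot 0 + 0\right) 17 = 0 \left(56 + 0 + 0\right) 17 = 0 \cdot 56 \cdot 17 = 0 \cdot 17 = 0$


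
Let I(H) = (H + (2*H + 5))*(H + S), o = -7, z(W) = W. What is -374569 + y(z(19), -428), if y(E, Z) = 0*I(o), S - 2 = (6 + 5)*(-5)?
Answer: -374569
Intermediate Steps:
S = -53 (S = 2 + (6 + 5)*(-5) = 2 + 11*(-5) = 2 - 55 = -53)
I(H) = (-53 + H)*(5 + 3*H) (I(H) = (H + (2*H + 5))*(H - 53) = (H + (5 + 2*H))*(-53 + H) = (5 + 3*H)*(-53 + H) = (-53 + H)*(5 + 3*H))
y(E, Z) = 0 (y(E, Z) = 0*(-265 - 154*(-7) + 3*(-7)**2) = 0*(-265 + 1078 + 3*49) = 0*(-265 + 1078 + 147) = 0*960 = 0)
-374569 + y(z(19), -428) = -374569 + 0 = -374569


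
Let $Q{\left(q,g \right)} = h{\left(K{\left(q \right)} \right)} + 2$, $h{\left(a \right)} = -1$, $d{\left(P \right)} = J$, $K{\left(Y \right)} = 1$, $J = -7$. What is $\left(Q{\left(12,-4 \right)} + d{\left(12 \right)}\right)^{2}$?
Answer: $36$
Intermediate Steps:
$d{\left(P \right)} = -7$
$Q{\left(q,g \right)} = 1$ ($Q{\left(q,g \right)} = -1 + 2 = 1$)
$\left(Q{\left(12,-4 \right)} + d{\left(12 \right)}\right)^{2} = \left(1 - 7\right)^{2} = \left(-6\right)^{2} = 36$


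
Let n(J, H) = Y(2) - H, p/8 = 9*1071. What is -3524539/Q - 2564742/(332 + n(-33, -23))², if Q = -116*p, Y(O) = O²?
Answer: -22487350561205/1152839513952 ≈ -19.506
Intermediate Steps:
p = 77112 (p = 8*(9*1071) = 8*9639 = 77112)
n(J, H) = 4 - H (n(J, H) = 2² - H = 4 - H)
Q = -8944992 (Q = -116*77112 = -8944992)
-3524539/Q - 2564742/(332 + n(-33, -23))² = -3524539/(-8944992) - 2564742/(332 + (4 - 1*(-23)))² = -3524539*(-1/8944992) - 2564742/(332 + (4 + 23))² = 3524539/8944992 - 2564742/(332 + 27)² = 3524539/8944992 - 2564742/(359²) = 3524539/8944992 - 2564742/128881 = -22487350561205/1152839513952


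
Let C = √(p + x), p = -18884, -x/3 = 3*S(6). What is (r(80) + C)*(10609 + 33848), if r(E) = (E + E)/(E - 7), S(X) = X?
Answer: 97440 + 44457*I*√18938 ≈ 97440.0 + 6.118e+6*I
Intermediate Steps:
x = -54 (x = -9*6 = -3*18 = -54)
r(E) = 2*E/(-7 + E) (r(E) = (2*E)/(-7 + E) = 2*E/(-7 + E))
C = I*√18938 (C = √(-18884 - 54) = √(-18938) = I*√18938 ≈ 137.62*I)
(r(80) + C)*(10609 + 33848) = (2*80/(-7 + 80) + I*√18938)*(10609 + 33848) = (2*80/73 + I*√18938)*44457 = (2*80*(1/73) + I*√18938)*44457 = (160/73 + I*√18938)*44457 = 97440 + 44457*I*√18938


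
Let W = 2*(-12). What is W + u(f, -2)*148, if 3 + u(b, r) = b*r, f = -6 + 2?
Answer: 716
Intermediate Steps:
f = -4
W = -24
u(b, r) = -3 + b*r
W + u(f, -2)*148 = -24 + (-3 - 4*(-2))*148 = -24 + (-3 + 8)*148 = -24 + 5*148 = -24 + 740 = 716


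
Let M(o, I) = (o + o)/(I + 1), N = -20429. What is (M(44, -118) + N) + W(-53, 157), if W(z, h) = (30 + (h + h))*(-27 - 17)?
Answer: -4161193/117 ≈ -35566.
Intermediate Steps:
M(o, I) = 2*o/(1 + I) (M(o, I) = (2*o)/(1 + I) = 2*o/(1 + I))
W(z, h) = -1320 - 88*h (W(z, h) = (30 + 2*h)*(-44) = -1320 - 88*h)
(M(44, -118) + N) + W(-53, 157) = (2*44/(1 - 118) - 20429) + (-1320 - 88*157) = (2*44/(-117) - 20429) + (-1320 - 13816) = (2*44*(-1/117) - 20429) - 15136 = (-88/117 - 20429) - 15136 = -2390281/117 - 15136 = -4161193/117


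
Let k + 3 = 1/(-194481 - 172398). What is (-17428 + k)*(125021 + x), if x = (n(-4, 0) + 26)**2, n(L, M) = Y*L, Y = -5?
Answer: -271016580415150/122293 ≈ -2.2161e+9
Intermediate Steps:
n(L, M) = -5*L
k = -1100638/366879 (k = -3 + 1/(-194481 - 172398) = -3 + 1/(-366879) = -3 - 1/366879 = -1100638/366879 ≈ -3.0000)
x = 2116 (x = (-5*(-4) + 26)**2 = (20 + 26)**2 = 46**2 = 2116)
(-17428 + k)*(125021 + x) = (-17428 - 1100638/366879)*(125021 + 2116) = -6395067850/366879*127137 = -271016580415150/122293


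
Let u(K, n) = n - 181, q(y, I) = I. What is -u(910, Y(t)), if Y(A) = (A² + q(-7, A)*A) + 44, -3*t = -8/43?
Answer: 2279689/16641 ≈ 136.99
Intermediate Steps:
t = 8/129 (t = -(-8)/(3*43) = -⅓*(-8/43) = 8/129 ≈ 0.062016)
Y(A) = 44 + 2*A² (Y(A) = (A² + A*A) + 44 = (A² + A²) + 44 = 2*A² + 44 = 44 + 2*A²)
u(K, n) = -181 + n
-u(910, Y(t)) = -(-181 + (44 + 2*(8/129)²)) = -(-181 + (44 + 2*(64/16641))) = -(-181 + (44 + 128/16641)) = -(-181 + 732332/16641) = -1*(-2279689/16641) = 2279689/16641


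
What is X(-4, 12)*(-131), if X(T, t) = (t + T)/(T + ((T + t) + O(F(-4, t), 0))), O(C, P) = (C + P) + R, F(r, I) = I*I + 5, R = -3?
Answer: -524/75 ≈ -6.9867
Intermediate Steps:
F(r, I) = 5 + I² (F(r, I) = I² + 5 = 5 + I²)
O(C, P) = -3 + C + P (O(C, P) = (C + P) - 3 = -3 + C + P)
X(T, t) = (T + t)/(2 + t + t² + 2*T) (X(T, t) = (t + T)/(T + ((T + t) + (-3 + (5 + t²) + 0))) = (T + t)/(T + ((T + t) + (2 + t²))) = (T + t)/(T + (2 + T + t + t²)) = (T + t)/(2 + t + t² + 2*T))
X(-4, 12)*(-131) = ((-4 + 12)/(2 + 12 + 12² + 2*(-4)))*(-131) = (8/(2 + 12 + 144 - 8))*(-131) = (8/150)*(-131) = ((1/150)*8)*(-131) = (4/75)*(-131) = -524/75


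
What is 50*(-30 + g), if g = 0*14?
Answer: -1500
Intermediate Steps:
g = 0
50*(-30 + g) = 50*(-30 + 0) = 50*(-30) = -1500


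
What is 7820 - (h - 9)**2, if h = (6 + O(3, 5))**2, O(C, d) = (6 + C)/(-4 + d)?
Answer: -38836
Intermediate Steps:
O(C, d) = (6 + C)/(-4 + d)
h = 225 (h = (6 + (6 + 3)/(-4 + 5))**2 = (6 + 9/1)**2 = (6 + 1*9)**2 = (6 + 9)**2 = 15**2 = 225)
7820 - (h - 9)**2 = 7820 - (225 - 9)**2 = 7820 - 1*216**2 = 7820 - 1*46656 = 7820 - 46656 = -38836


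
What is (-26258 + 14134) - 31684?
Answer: -43808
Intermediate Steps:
(-26258 + 14134) - 31684 = -12124 - 31684 = -43808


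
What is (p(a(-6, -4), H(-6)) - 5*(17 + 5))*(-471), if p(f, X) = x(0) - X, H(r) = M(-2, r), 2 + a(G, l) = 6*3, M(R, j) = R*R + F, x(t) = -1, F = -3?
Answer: 52752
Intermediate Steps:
M(R, j) = -3 + R² (M(R, j) = R*R - 3 = R² - 3 = -3 + R²)
a(G, l) = 16 (a(G, l) = -2 + 6*3 = -2 + 18 = 16)
H(r) = 1 (H(r) = -3 + (-2)² = -3 + 4 = 1)
p(f, X) = -1 - X
(p(a(-6, -4), H(-6)) - 5*(17 + 5))*(-471) = ((-1 - 1*1) - 5*(17 + 5))*(-471) = ((-1 - 1) - 5*22)*(-471) = (-2 - 110)*(-471) = -112*(-471) = 52752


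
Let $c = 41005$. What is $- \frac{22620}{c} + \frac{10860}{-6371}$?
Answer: $- \frac{117885264}{52248571} \approx -2.2562$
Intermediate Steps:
$- \frac{22620}{c} + \frac{10860}{-6371} = - \frac{22620}{41005} + \frac{10860}{-6371} = \left(-22620\right) \frac{1}{41005} + 10860 \left(- \frac{1}{6371}\right) = - \frac{4524}{8201} - \frac{10860}{6371} = - \frac{117885264}{52248571}$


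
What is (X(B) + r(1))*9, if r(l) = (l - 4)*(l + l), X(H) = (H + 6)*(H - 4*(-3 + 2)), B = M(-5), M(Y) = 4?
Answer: 666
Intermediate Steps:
B = 4
X(H) = (4 + H)*(6 + H) (X(H) = (6 + H)*(H - 4*(-1)) = (6 + H)*(H + 4) = (6 + H)*(4 + H) = (4 + H)*(6 + H))
r(l) = 2*l*(-4 + l) (r(l) = (-4 + l)*(2*l) = 2*l*(-4 + l))
(X(B) + r(1))*9 = ((24 + 4² + 10*4) + 2*1*(-4 + 1))*9 = ((24 + 16 + 40) + 2*1*(-3))*9 = (80 - 6)*9 = 74*9 = 666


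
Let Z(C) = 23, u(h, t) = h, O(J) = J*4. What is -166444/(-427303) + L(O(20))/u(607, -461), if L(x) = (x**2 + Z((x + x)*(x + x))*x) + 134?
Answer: 3679266830/259372921 ≈ 14.185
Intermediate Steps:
O(J) = 4*J
L(x) = 134 + x**2 + 23*x (L(x) = (x**2 + 23*x) + 134 = 134 + x**2 + 23*x)
-166444/(-427303) + L(O(20))/u(607, -461) = -166444/(-427303) + (134 + (4*20)**2 + 23*(4*20))/607 = -166444*(-1/427303) + (134 + 80**2 + 23*80)*(1/607) = 166444/427303 + (134 + 6400 + 1840)*(1/607) = 166444/427303 + 8374*(1/607) = 166444/427303 + 8374/607 = 3679266830/259372921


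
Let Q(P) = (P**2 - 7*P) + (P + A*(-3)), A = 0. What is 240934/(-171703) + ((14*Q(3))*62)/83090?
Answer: -1525753564/1019057305 ≈ -1.4972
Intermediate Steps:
Q(P) = P**2 - 6*P (Q(P) = (P**2 - 7*P) + (P + 0*(-3)) = (P**2 - 7*P) + (P + 0) = (P**2 - 7*P) + P = P**2 - 6*P)
240934/(-171703) + ((14*Q(3))*62)/83090 = 240934/(-171703) + ((14*(3*(-6 + 3)))*62)/83090 = 240934*(-1/171703) + ((14*(3*(-3)))*62)*(1/83090) = -240934/171703 + ((14*(-9))*62)*(1/83090) = -240934/171703 - 126*62*(1/83090) = -240934/171703 - 7812*1/83090 = -240934/171703 - 558/5935 = -1525753564/1019057305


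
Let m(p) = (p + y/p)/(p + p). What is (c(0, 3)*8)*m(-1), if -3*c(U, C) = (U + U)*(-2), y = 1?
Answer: 0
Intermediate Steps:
m(p) = (p + 1/p)/(2*p) (m(p) = (p + 1/p)/(p + p) = (p + 1/p)/((2*p)) = (p + 1/p)*(1/(2*p)) = (p + 1/p)/(2*p))
c(U, C) = 4*U/3 (c(U, C) = -(U + U)*(-2)/3 = -2*U*(-2)/3 = -(-4)*U/3 = 4*U/3)
(c(0, 3)*8)*m(-1) = (((4/3)*0)*8)*((½)*(1 + (-1)²)/(-1)²) = (0*8)*((½)*1*(1 + 1)) = 0*((½)*1*2) = 0*1 = 0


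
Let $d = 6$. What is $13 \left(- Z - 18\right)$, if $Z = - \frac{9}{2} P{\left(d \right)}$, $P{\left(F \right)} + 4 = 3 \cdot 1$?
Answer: $- \frac{585}{2} \approx -292.5$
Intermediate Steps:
$P{\left(F \right)} = -1$ ($P{\left(F \right)} = -4 + 3 \cdot 1 = -4 + 3 = -1$)
$Z = \frac{9}{2}$ ($Z = - \frac{9}{2} \left(-1\right) = \left(-9\right) \frac{1}{2} \left(-1\right) = \left(- \frac{9}{2}\right) \left(-1\right) = \frac{9}{2} \approx 4.5$)
$13 \left(- Z - 18\right) = 13 \left(\left(-1\right) \frac{9}{2} - 18\right) = 13 \left(- \frac{9}{2} - 18\right) = 13 \left(- \frac{45}{2}\right) = - \frac{585}{2}$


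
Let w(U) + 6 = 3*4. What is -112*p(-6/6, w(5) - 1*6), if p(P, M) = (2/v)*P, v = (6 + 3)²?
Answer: 224/81 ≈ 2.7654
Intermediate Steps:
w(U) = 6 (w(U) = -6 + 3*4 = -6 + 12 = 6)
v = 81 (v = 9² = 81)
p(P, M) = 2*P/81 (p(P, M) = (2/81)*P = (2*(1/81))*P = 2*P/81)
-112*p(-6/6, w(5) - 1*6) = -224*(-6/6)/81 = -224*(-6*⅙)/81 = -224*(-1)/81 = -112*(-2/81) = 224/81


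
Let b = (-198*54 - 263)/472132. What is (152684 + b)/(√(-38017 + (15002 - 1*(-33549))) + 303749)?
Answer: 7298783843469139/14520174854364548 - 24028997111*√10534/14520174854364548 ≈ 0.50249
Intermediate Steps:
b = -10955/472132 (b = (-10692 - 263)*(1/472132) = -10955*1/472132 = -10955/472132 ≈ -0.023203)
(152684 + b)/(√(-38017 + (15002 - 1*(-33549))) + 303749) = (152684 - 10955/472132)/(√(-38017 + (15002 - 1*(-33549))) + 303749) = 72086991333/(472132*(√(-38017 + (15002 + 33549)) + 303749)) = 72086991333/(472132*(√(-38017 + 48551) + 303749)) = 72086991333/(472132*(√10534 + 303749)) = 72086991333/(472132*(303749 + √10534))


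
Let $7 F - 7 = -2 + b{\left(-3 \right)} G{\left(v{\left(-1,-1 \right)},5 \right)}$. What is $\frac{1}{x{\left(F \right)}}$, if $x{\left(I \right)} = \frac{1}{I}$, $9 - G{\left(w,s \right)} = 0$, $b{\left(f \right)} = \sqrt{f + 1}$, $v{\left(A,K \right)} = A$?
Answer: $\frac{5}{7} + \frac{9 i \sqrt{2}}{7} \approx 0.71429 + 1.8183 i$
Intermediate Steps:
$b{\left(f \right)} = \sqrt{1 + f}$
$G{\left(w,s \right)} = 9$ ($G{\left(w,s \right)} = 9 - 0 = 9 + 0 = 9$)
$F = \frac{5}{7} + \frac{9 i \sqrt{2}}{7}$ ($F = 1 + \frac{-2 + \sqrt{1 - 3} \cdot 9}{7} = 1 + \frac{-2 + \sqrt{-2} \cdot 9}{7} = 1 + \frac{-2 + i \sqrt{2} \cdot 9}{7} = 1 + \frac{-2 + 9 i \sqrt{2}}{7} = 1 - \left(\frac{2}{7} - \frac{9 i \sqrt{2}}{7}\right) = \frac{5}{7} + \frac{9 i \sqrt{2}}{7} \approx 0.71429 + 1.8183 i$)
$\frac{1}{x{\left(F \right)}} = \frac{1}{\frac{1}{\frac{5}{7} + \frac{9 i \sqrt{2}}{7}}} = \frac{5}{7} + \frac{9 i \sqrt{2}}{7}$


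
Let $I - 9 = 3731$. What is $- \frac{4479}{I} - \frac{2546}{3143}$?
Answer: $- \frac{23599537}{11754820} \approx -2.0076$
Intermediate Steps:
$I = 3740$ ($I = 9 + 3731 = 3740$)
$- \frac{4479}{I} - \frac{2546}{3143} = - \frac{4479}{3740} - \frac{2546}{3143} = - \frac{23599537}{11754820}$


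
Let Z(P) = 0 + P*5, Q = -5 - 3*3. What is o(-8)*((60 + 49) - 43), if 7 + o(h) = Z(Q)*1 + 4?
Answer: -4818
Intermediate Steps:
Q = -14 (Q = -5 - 9 = -14)
Z(P) = 5*P (Z(P) = 0 + 5*P = 5*P)
o(h) = -73 (o(h) = -7 + ((5*(-14))*1 + 4) = -7 + (-70*1 + 4) = -7 + (-70 + 4) = -7 - 66 = -73)
o(-8)*((60 + 49) - 43) = -73*((60 + 49) - 43) = -73*(109 - 43) = -73*66 = -4818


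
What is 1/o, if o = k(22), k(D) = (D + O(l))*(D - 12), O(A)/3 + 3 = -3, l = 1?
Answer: 1/40 ≈ 0.025000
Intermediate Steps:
O(A) = -18 (O(A) = -9 + 3*(-3) = -9 - 9 = -18)
k(D) = (-18 + D)*(-12 + D) (k(D) = (D - 18)*(D - 12) = (-18 + D)*(-12 + D))
o = 40 (o = 216 + 22² - 30*22 = 216 + 484 - 660 = 40)
1/o = 1/40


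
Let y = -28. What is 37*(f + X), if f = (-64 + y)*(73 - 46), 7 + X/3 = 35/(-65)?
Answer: -1205682/13 ≈ -92745.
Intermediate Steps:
X = -294/13 (X = -21 + 3*(35/(-65)) = -21 + 3*(35*(-1/65)) = -21 + 3*(-7/13) = -21 - 21/13 = -294/13 ≈ -22.615)
f = -2484 (f = (-64 - 28)*(73 - 46) = -92*27 = -2484)
37*(f + X) = 37*(-2484 - 294/13) = 37*(-32586/13) = -1205682/13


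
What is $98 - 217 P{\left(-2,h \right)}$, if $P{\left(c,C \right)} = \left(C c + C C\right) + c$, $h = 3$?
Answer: $-119$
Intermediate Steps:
$P{\left(c,C \right)} = c + C^{2} + C c$ ($P{\left(c,C \right)} = \left(C c + C^{2}\right) + c = \left(C^{2} + C c\right) + c = c + C^{2} + C c$)
$98 - 217 P{\left(-2,h \right)} = 98 - 217 \left(-2 + 3^{2} + 3 \left(-2\right)\right) = 98 - 217 \left(-2 + 9 - 6\right) = 98 - 217 = -119$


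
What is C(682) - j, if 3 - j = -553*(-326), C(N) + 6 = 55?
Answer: 180324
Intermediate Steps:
C(N) = 49 (C(N) = -6 + 55 = 49)
j = -180275 (j = 3 - (-553)*(-326) = 3 - 1*180278 = 3 - 180278 = -180275)
C(682) - j = 49 - 1*(-180275) = 49 + 180275 = 180324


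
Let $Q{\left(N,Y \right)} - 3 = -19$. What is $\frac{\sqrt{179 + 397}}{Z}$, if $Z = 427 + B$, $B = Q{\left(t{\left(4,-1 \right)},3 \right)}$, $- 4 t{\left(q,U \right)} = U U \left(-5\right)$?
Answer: $\frac{8}{137} \approx 0.058394$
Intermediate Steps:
$t{\left(q,U \right)} = \frac{5 U^{2}}{4}$ ($t{\left(q,U \right)} = - \frac{U U \left(-5\right)}{4} = - \frac{U^{2} \left(-5\right)}{4} = - \frac{\left(-5\right) U^{2}}{4} = \frac{5 U^{2}}{4}$)
$Q{\left(N,Y \right)} = -16$ ($Q{\left(N,Y \right)} = 3 - 19 = -16$)
$B = -16$
$Z = 411$ ($Z = 427 - 16 = 411$)
$\frac{\sqrt{179 + 397}}{Z} = \frac{\sqrt{179 + 397}}{411} = \sqrt{576} \cdot \frac{1}{411} = 24 \cdot \frac{1}{411} = \frac{8}{137}$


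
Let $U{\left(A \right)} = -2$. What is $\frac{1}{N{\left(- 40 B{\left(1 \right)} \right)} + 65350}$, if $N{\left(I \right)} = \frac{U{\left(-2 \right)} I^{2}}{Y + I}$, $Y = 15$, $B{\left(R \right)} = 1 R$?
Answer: $\frac{1}{65478} \approx 1.5272 \cdot 10^{-5}$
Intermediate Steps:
$B{\left(R \right)} = R$
$N{\left(I \right)} = - \frac{2 I^{2}}{15 + I}$ ($N{\left(I \right)} = \frac{\left(-2\right) I^{2}}{15 + I} = - \frac{2 I^{2}}{15 + I}$)
$\frac{1}{N{\left(- 40 B{\left(1 \right)} \right)} + 65350} = \frac{1}{- \frac{2 \left(\left(-40\right) 1\right)^{2}}{15 - 40} + 65350} = \frac{1}{- \frac{2 \left(-40\right)^{2}}{15 - 40} + 65350} = \frac{1}{\left(-2\right) 1600 \frac{1}{-25} + 65350} = \frac{1}{\left(-2\right) 1600 \left(- \frac{1}{25}\right) + 65350} = \frac{1}{128 + 65350} = \frac{1}{65478}$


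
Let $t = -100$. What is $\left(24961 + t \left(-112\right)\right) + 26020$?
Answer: $62181$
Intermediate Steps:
$\left(24961 + t \left(-112\right)\right) + 26020 = \left(24961 - -11200\right) + 26020 = \left(24961 + 11200\right) + 26020 = 36161 + 26020 = 62181$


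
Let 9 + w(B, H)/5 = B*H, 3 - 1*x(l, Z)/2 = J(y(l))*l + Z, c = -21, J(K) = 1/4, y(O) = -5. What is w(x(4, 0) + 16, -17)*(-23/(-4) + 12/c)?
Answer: -253025/28 ≈ -9036.6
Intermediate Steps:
J(K) = ¼
x(l, Z) = 6 - 2*Z - l/2 (x(l, Z) = 6 - 2*(l/4 + Z) = 6 - 2*(Z + l/4) = 6 + (-2*Z - l/2) = 6 - 2*Z - l/2)
w(B, H) = -45 + 5*B*H (w(B, H) = -45 + 5*(B*H) = -45 + 5*B*H)
w(x(4, 0) + 16, -17)*(-23/(-4) + 12/c) = (-45 + 5*((6 - 2*0 - ½*4) + 16)*(-17))*(-23/(-4) + 12/(-21)) = (-45 + 5*((6 + 0 - 2) + 16)*(-17))*(-23*(-¼) + 12*(-1/21)) = (-45 + 5*(4 + 16)*(-17))*(23/4 - 4/7) = (-45 + 5*20*(-17))*(145/28) = (-45 - 1700)*(145/28) = -1745*145/28 = -253025/28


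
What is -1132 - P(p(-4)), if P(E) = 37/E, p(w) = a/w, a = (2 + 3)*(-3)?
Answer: -17128/15 ≈ -1141.9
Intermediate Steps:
a = -15 (a = 5*(-3) = -15)
p(w) = -15/w
-1132 - P(p(-4)) = -1132 - 37/((-15/(-4))) = -1132 - 37/((-15*(-¼))) = -1132 - 37/15/4 = -1132 - 37*4/15 = -1132 - 1*148/15 = -1132 - 148/15 = -17128/15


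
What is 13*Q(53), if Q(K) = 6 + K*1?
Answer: 767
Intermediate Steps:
Q(K) = 6 + K
13*Q(53) = 13*(6 + 53) = 13*59 = 767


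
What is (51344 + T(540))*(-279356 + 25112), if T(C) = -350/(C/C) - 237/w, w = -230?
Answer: -1490995759554/115 ≈ -1.2965e+10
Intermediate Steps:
T(C) = -80263/230 (T(C) = -350/(C/C) - 237/(-230) = -350/1 - 237*(-1/230) = -350*1 + 237/230 = -350 + 237/230 = -80263/230)
(51344 + T(540))*(-279356 + 25112) = (51344 - 80263/230)*(-279356 + 25112) = (11728857/230)*(-254244) = -1490995759554/115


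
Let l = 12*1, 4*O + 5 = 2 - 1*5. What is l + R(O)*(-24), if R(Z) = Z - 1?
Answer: 84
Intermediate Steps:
O = -2 (O = -5/4 + (2 - 1*5)/4 = -5/4 + (2 - 5)/4 = -5/4 + (1/4)*(-3) = -5/4 - 3/4 = -2)
l = 12
R(Z) = -1 + Z
l + R(O)*(-24) = 12 + (-1 - 2)*(-24) = 12 - 3*(-24) = 12 + 72 = 84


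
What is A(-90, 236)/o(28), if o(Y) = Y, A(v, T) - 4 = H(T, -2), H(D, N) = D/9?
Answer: 68/63 ≈ 1.0794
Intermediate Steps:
H(D, N) = D/9 (H(D, N) = D*(⅑) = D/9)
A(v, T) = 4 + T/9
A(-90, 236)/o(28) = (4 + (⅑)*236)/28 = (4 + 236/9)*(1/28) = (272/9)*(1/28) = 68/63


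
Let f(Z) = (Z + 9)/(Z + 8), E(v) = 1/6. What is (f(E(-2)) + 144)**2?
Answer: 50566321/2401 ≈ 21061.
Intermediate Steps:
E(v) = 1/6
f(Z) = (9 + Z)/(8 + Z)
(f(E(-2)) + 144)**2 = ((9 + 1/6)/(8 + 1/6) + 144)**2 = ((55/6)/(49/6) + 144)**2 = ((6/49)*(55/6) + 144)**2 = (55/49 + 144)**2 = (7111/49)**2 = 50566321/2401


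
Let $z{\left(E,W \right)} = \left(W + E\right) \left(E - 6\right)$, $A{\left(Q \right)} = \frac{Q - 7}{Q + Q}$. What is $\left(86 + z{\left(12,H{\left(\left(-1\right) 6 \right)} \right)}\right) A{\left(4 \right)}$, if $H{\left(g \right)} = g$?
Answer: $- \frac{183}{4} \approx -45.75$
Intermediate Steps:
$A{\left(Q \right)} = \frac{-7 + Q}{2 Q}$
$z{\left(E,W \right)} = \left(-6 + E\right) \left(E + W\right)$ ($z{\left(E,W \right)} = \left(E + W\right) \left(-6 + E\right) = \left(-6 + E\right) \left(E + W\right)$)
$\left(86 + z{\left(12,H{\left(\left(-1\right) 6 \right)} \right)}\right) A{\left(4 \right)} = \left(86 + \left(12^{2} - 72 - 6 \left(\left(-1\right) 6\right) + 12 \left(\left(-1\right) 6\right)\right)\right) \frac{-7 + 4}{2 \cdot 4} = \left(86 + \left(144 - 72 - -36 + 12 \left(-6\right)\right)\right) \frac{1}{2} \cdot \frac{1}{4} \left(-3\right) = \left(86 + \left(144 - 72 + 36 - 72\right)\right) \left(- \frac{3}{8}\right) = \left(86 + 36\right) \left(- \frac{3}{8}\right) = 122 \left(- \frac{3}{8}\right) = - \frac{183}{4}$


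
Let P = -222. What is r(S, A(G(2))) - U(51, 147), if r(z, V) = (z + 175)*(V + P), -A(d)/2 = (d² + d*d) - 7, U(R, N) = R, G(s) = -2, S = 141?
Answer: -70835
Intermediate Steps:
A(d) = 14 - 4*d² (A(d) = -2*((d² + d*d) - 7) = -2*((d² + d²) - 7) = -2*(2*d² - 7) = -2*(-7 + 2*d²) = 14 - 4*d²)
r(z, V) = (-222 + V)*(175 + z) (r(z, V) = (z + 175)*(V - 222) = (175 + z)*(-222 + V) = (-222 + V)*(175 + z))
r(S, A(G(2))) - U(51, 147) = (-38850 - 222*141 + 175*(14 - 4*(-2)²) + (14 - 4*(-2)²)*141) - 1*51 = (-38850 - 31302 + 175*(14 - 4*4) + (14 - 4*4)*141) - 51 = (-38850 - 31302 + 175*(14 - 16) + (14 - 16)*141) - 51 = (-38850 - 31302 + 175*(-2) - 2*141) - 51 = (-38850 - 31302 - 350 - 282) - 51 = -70784 - 51 = -70835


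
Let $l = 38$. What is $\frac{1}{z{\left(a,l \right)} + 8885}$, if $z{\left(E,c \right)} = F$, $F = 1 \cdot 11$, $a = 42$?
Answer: $\frac{1}{8896} \approx 0.00011241$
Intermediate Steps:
$F = 11$
$z{\left(E,c \right)} = 11$
$\frac{1}{z{\left(a,l \right)} + 8885} = \frac{1}{11 + 8885} = \frac{1}{8896}$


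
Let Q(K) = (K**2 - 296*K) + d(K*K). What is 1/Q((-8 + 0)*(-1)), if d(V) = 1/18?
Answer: -18/41471 ≈ -0.00043404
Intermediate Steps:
d(V) = 1/18
Q(K) = 1/18 + K**2 - 296*K (Q(K) = (K**2 - 296*K) + 1/18 = 1/18 + K**2 - 296*K)
1/Q((-8 + 0)*(-1)) = 1/(1/18 + ((-8 + 0)*(-1))**2 - 296*(-8 + 0)*(-1)) = 1/(1/18 + (-8*(-1))**2 - (-2368)*(-1)) = 1/(1/18 + 8**2 - 296*8) = 1/(1/18 + 64 - 2368) = 1/(-41471/18) = -18/41471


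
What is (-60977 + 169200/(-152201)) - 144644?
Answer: -31295891021/152201 ≈ -2.0562e+5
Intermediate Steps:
(-60977 + 169200/(-152201)) - 144644 = (-60977 + 169200*(-1/152201)) - 144644 = (-60977 - 169200/152201) - 144644 = -9280929577/152201 - 144644 = -31295891021/152201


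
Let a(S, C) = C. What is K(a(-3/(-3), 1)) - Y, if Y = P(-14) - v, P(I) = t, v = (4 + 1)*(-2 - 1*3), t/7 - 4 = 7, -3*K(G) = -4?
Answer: -302/3 ≈ -100.67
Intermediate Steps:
K(G) = 4/3 (K(G) = -⅓*(-4) = 4/3)
t = 77 (t = 28 + 7*7 = 28 + 49 = 77)
v = -25 (v = 5*(-2 - 3) = 5*(-5) = -25)
P(I) = 77
Y = 102 (Y = 77 - 1*(-25) = 77 + 25 = 102)
K(a(-3/(-3), 1)) - Y = 4/3 - 1*102 = 4/3 - 102 = -302/3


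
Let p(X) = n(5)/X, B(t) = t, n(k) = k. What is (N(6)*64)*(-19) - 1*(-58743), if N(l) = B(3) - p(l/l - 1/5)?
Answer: 62695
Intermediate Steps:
p(X) = 5/X
N(l) = -13/4 (N(l) = 3 - 5/(l/l - 1/5) = 3 - 5/(1 - 1*⅕) = 3 - 5/(1 - ⅕) = 3 - 5/⅘ = 3 - 5*5/4 = 3 - 1*25/4 = 3 - 25/4 = -13/4)
(N(6)*64)*(-19) - 1*(-58743) = -13/4*64*(-19) - 1*(-58743) = -208*(-19) + 58743 = 3952 + 58743 = 62695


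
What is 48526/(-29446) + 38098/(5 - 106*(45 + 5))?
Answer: -689389439/77958285 ≈ -8.8430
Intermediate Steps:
48526/(-29446) + 38098/(5 - 106*(45 + 5)) = 48526*(-1/29446) + 38098/(5 - 106*50) = -24263/14723 + 38098/(5 - 5300) = -24263/14723 + 38098/(-5295) = -24263/14723 + 38098*(-1/5295) = -24263/14723 - 38098/5295 = -689389439/77958285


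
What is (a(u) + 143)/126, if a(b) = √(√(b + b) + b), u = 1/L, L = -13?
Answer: 143/126 + √(-13 + 13*I*√26)/1638 ≈ 1.1381 + 0.0038744*I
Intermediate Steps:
u = -1/13 (u = 1/(-13) = -1/13 ≈ -0.076923)
a(b) = √(b + √2*√b) (a(b) = √(√(2*b) + b) = √(√2*√b + b) = √(b + √2*√b))
(a(u) + 143)/126 = (√(-1/13 + √2*√(-1/13)) + 143)/126 = (√(-1/13 + √2*(I*√13/13)) + 143)*(1/126) = (√(-1/13 + I*√26/13) + 143)*(1/126) = (143 + √(-1/13 + I*√26/13))*(1/126) = 143/126 + √(-1/13 + I*√26/13)/126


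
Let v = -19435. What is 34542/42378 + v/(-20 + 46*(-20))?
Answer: 28536197/1327844 ≈ 21.491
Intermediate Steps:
34542/42378 + v/(-20 + 46*(-20)) = 34542/42378 - 19435/(-20 + 46*(-20)) = 34542*(1/42378) - 19435/(-20 - 920) = 5757/7063 - 19435/(-940) = 5757/7063 - 19435*(-1/940) = 5757/7063 + 3887/188 = 28536197/1327844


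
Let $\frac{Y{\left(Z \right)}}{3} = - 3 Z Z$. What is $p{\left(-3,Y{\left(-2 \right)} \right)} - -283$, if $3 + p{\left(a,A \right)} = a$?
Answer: $277$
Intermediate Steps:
$Y{\left(Z \right)} = - 9 Z^{2}$ ($Y{\left(Z \right)} = 3 - 3 Z Z = 3 \left(- 3 Z^{2}\right) = - 9 Z^{2}$)
$p{\left(a,A \right)} = -3 + a$
$p{\left(-3,Y{\left(-2 \right)} \right)} - -283 = \left(-3 - 3\right) - -283 = -6 + 283 = 277$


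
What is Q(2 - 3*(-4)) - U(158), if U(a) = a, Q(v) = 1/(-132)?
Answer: -20857/132 ≈ -158.01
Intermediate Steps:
Q(v) = -1/132
Q(2 - 3*(-4)) - U(158) = -1/132 - 1*158 = -1/132 - 158 = -20857/132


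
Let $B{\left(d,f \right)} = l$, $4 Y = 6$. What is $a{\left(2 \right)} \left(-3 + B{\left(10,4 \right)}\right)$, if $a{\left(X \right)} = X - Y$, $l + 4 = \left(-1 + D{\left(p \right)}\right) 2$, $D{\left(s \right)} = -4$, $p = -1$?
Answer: $- \frac{17}{2} \approx -8.5$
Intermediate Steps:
$Y = \frac{3}{2}$ ($Y = \frac{1}{4} \cdot 6 = \frac{3}{2} \approx 1.5$)
$l = -14$ ($l = -4 + \left(-1 - 4\right) 2 = -4 - 10 = -14$)
$B{\left(d,f \right)} = -14$
$a{\left(X \right)} = - \frac{3}{2} + X$ ($a{\left(X \right)} = X - \frac{3}{2} = - \frac{3}{2} + X$)
$a{\left(2 \right)} \left(-3 + B{\left(10,4 \right)}\right) = \left(- \frac{3}{2} + 2\right) \left(-3 - 14\right) = \frac{1}{2} \left(-17\right) = - \frac{17}{2}$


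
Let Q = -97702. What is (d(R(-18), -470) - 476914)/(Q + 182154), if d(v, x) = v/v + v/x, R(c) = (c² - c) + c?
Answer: -112074717/19846220 ≈ -5.6472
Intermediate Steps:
R(c) = c²
d(v, x) = 1 + v/x
(d(R(-18), -470) - 476914)/(Q + 182154) = (((-18)² - 470)/(-470) - 476914)/(-97702 + 182154) = (-(324 - 470)/470 - 476914)/84452 = (-1/470*(-146) - 476914)*(1/84452) = (73/235 - 476914)*(1/84452) = -112074717/235*1/84452 = -112074717/19846220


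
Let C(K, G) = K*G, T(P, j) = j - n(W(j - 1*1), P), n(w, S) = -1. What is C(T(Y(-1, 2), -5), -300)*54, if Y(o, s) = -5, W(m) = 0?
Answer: 64800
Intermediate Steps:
T(P, j) = 1 + j (T(P, j) = j - 1*(-1) = j + 1 = 1 + j)
C(K, G) = G*K
C(T(Y(-1, 2), -5), -300)*54 = -300*(1 - 5)*54 = -300*(-4)*54 = 1200*54 = 64800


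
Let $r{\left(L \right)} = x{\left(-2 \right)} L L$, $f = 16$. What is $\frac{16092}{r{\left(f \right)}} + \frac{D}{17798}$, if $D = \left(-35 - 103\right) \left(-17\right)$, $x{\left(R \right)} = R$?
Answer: $- \frac{35650533}{1139072} \approx -31.298$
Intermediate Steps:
$D = 2346$ ($D = \left(-138\right) \left(-17\right) = 2346$)
$r{\left(L \right)} = - 2 L^{2}$ ($r{\left(L \right)} = - 2 L L = - 2 L^{2}$)
$\frac{16092}{r{\left(f \right)}} + \frac{D}{17798} = \frac{16092}{\left(-2\right) 16^{2}} + \frac{2346}{17798} = \frac{16092}{\left(-2\right) 256} + 2346 \cdot \frac{1}{17798} = \frac{16092}{-512} + \frac{1173}{8899} = 16092 \left(- \frac{1}{512}\right) + \frac{1173}{8899} = - \frac{4023}{128} + \frac{1173}{8899} = - \frac{35650533}{1139072}$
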